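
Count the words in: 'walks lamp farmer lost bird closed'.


Counting words by splitting on spaces:
  Word 1: 'walks'
  Word 2: 'lamp'
  Word 3: 'farmer'
  Word 4: 'lost'
  Word 5: 'bird'
  Word 6: 'closed'
Total words: 6

6


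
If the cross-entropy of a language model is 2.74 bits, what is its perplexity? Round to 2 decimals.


Perplexity formula: PP = 2^H
H = 2.74
PP = 2^2.74
Decompose: 2^2.74 = 2^2 * 2^0.74
2^2 = 4, 2^0.74 ~ 1.6701758
PP ~ 4 * 1.6701758 = 6.6807032
Rounded to 2 decimals: 6.68

6.68


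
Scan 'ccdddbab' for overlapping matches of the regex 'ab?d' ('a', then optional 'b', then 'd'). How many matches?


Pattern: ab?d means 'a', then optional 'b', then 'd'.
Scanning 'ccdddbab' position-by-position:
  Pos 0: window 'ccd' -> no
  Pos 1: window 'cdd' -> no
  Pos 2: window 'ddd' -> no
  Pos 3: window 'ddb' -> no
  Pos 4: window 'dba' -> no
  Pos 5: window 'bab' -> no
  Pos 6: window 'ab' -> no
  Pos 7: window 'b' -> no
Total matches: 0

0


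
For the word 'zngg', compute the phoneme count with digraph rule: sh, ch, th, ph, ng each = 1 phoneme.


Parsing 'zngg' greedily, digraphs first:
  'z' -> consonant phoneme (phonemes so far: 1)
  'ng' -> digraph (1 consonant phoneme) (phonemes so far: 2)
  'g' -> consonant phoneme (phonemes so far: 3)
Total phonemes: 3

3


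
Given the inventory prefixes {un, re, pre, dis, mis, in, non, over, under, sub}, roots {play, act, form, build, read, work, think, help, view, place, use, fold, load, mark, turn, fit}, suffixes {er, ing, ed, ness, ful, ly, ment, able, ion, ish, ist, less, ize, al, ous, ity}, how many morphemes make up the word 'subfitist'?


Segmenting 'subfitist' against the inventory:
  'sub' -> prefix (morpheme 1)
  'fit' -> root (morpheme 2)
  'ist' -> suffix (morpheme 3)
Total morphemes: 3

3


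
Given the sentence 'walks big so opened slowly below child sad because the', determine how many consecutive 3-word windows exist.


Word trigrams from [10] words:
  Trigram 1: (walks big so)
  Trigram 2: (big so opened)
  Trigram 3: (so opened slowly)
  Trigram 4: (opened slowly below)
  Trigram 5: (slowly below child)
  Trigram 6: (below child sad)
  Trigram 7: (child sad because)
  Trigram 8: (sad because the)
Total word trigrams: 10 - 2 = 8

8


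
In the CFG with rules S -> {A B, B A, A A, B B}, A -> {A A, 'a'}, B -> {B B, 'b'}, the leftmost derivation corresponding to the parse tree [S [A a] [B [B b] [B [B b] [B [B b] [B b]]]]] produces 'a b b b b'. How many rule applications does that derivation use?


Every bracketed nonterminal node [X ...] in the tree is produced by exactly one rule application.
Reading the tree off as a leftmost derivation:
  Step 1: S  =>  A B   (applied S -> A B)
  Step 2: A B  =>  a B   (applied A -> a)
  Step 3: a B  =>  a B B   (applied B -> B B)
  Step 4: a B B  =>  a b B   (applied B -> b)
  Step 5: a b B  =>  a b B B   (applied B -> B B)
  Step 6: a b B B  =>  a b b B   (applied B -> b)
  Step 7: a b b B  =>  a b b B B   (applied B -> B B)
  Step 8: a b b B B  =>  a b b b B   (applied B -> b)
  Step 9: a b b b B  =>  a b b b b   (applied B -> b)
Final yield: a b b b b
Total rewrite steps: 9

9


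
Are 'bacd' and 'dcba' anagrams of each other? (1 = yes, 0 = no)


Sort characters of 'bacd': 'abcd'
Sort characters of 'dcba': 'abcd'
Sorted forms match -> they ARE anagrams
Result: 1

1


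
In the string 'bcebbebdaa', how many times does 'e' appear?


Scanning 'bcebbebdaa' for 'e':
  Position 2: 'e' -> MATCH (count: 1)
  Position 5: 'e' -> MATCH (count: 2)
Total occurrences of 'e': 2

2


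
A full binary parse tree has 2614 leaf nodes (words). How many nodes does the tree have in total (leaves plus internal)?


Leaf nodes (terminals): 2614
Internal nodes = n - 1 = 2614 - 1 = 2613
Total = leaves + internal = 2614 + 2613 = 5227

5227


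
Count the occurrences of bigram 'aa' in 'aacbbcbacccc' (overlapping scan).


Scanning 'aacbbcbacccc' for bigram 'aa':
  Position 0: 'aa' -> MATCH
  Position 1: 'ac' -> no
  Position 2: 'cb' -> no
  Position 3: 'bb' -> no
  Position 4: 'bc' -> no
  Position 5: 'cb' -> no
  Position 6: 'ba' -> no
  Position 7: 'ac' -> no
  Position 8: 'cc' -> no
  Position 9: 'cc' -> no
  Position 10: 'cc' -> no
Total matches: 1

1


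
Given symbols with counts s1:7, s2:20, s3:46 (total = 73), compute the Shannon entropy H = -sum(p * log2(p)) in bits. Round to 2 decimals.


Computing entropy H = -sum(p_i * log2(p_i)):
  s1: p = 7/73 = 0.0959, -p*log2(p) = 0.3243
  s2: p = 20/73 = 0.2740, -p*log2(p) = 0.5118
  s3: p = 46/73 = 0.6301, -p*log2(p) = 0.4198
H = sum of terms = 1.2559
Rounded to 2 decimals: 1.26

1.26


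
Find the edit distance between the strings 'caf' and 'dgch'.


Building DP table for s1='caf' (len 3) and s2='dgch' (len 4):
       d  g  c  h
    0  1  2  3  4
  c 1  1  2  2  3
  a 2  2  2  3  3
  f 3  3  3  3  4
Edit distance = dp[3][4] = 4

4


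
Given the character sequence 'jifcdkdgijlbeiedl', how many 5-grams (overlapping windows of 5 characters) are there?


String 'jifcdkdgijlbeiedl' has length L = 17.
Number of overlapping n-grams = L - n + 1
Substituting: 17 - 5 + 1 = 13

13


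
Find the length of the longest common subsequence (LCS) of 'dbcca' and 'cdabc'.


DP table for LCS of 'dbcca' and 'cdabc':
       c  d  a  b  c
    0  0  0  0  0  0
  d 0  0  1  1  1  1
  b 0  0  1  1  2  2
  c 0  1  1  1  2  3
  c 0  1  1  1  2  3
  a 0  1  1  2  2  3
LCS: 'dbc'
LCS length = 3

3


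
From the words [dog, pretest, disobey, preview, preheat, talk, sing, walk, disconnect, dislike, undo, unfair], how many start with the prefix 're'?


Checking each word for prefix 're':
  'dog' -> no (count: 0)
  'pretest' -> no (count: 0)
  'disobey' -> no (count: 0)
  'preview' -> no (count: 0)
  'preheat' -> no (count: 0)
  'talk' -> no (count: 0)
  'sing' -> no (count: 0)
  'walk' -> no (count: 0)
  'disconnect' -> no (count: 0)
  'dislike' -> no (count: 0)
  'undo' -> no (count: 0)
  'unfair' -> no (count: 0)
Total with prefix 're': 0

0


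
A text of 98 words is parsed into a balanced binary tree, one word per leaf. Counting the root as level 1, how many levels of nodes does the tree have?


In a balanced binary tree with n leaves the deepest leaf is ceil(log2(n)) edges below the root,
so counting node levels inclusive of root and leaves gives ceil(log2(n)) + 1 levels.
log2(98) = 6.6147
ceil(6.6147) = 7
levels = 7 + 1 = 8

8


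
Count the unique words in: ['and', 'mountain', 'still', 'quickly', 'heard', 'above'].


Listing all tokens and tracking unique types:
  Token 1: 'and' -> NEW (unique so far: 1)
  Token 2: 'mountain' -> NEW (unique so far: 2)
  Token 3: 'still' -> NEW (unique so far: 3)
  Token 4: 'quickly' -> NEW (unique so far: 4)
  Token 5: 'heard' -> NEW (unique so far: 5)
  Token 6: 'above' -> NEW (unique so far: 6)
Unique types: ('above', 'and', 'heard', 'mountain', 'quickly', 'still')
Vocabulary size: 6

6


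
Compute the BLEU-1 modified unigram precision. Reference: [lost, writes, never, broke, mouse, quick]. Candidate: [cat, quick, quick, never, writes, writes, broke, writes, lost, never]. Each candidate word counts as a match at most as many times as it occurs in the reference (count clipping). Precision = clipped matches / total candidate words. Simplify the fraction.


Reference word counts: {'broke': 1, 'lost': 1, 'mouse': 1, 'never': 1, 'quick': 1, 'writes': 1}
Checking each candidate word (with clipping):
  'cat' -> not in reference -> no match (matches: 0)
  'quick' -> in reference (ref count 1, used 1/1) -> match (matches: 1)
  'quick' -> ref count 1 already used up (1/1) -> clipped, no match (matches: 1)
  'never' -> in reference (ref count 1, used 1/1) -> match (matches: 2)
  'writes' -> in reference (ref count 1, used 1/1) -> match (matches: 3)
  'writes' -> ref count 1 already used up (1/1) -> clipped, no match (matches: 3)
  'broke' -> in reference (ref count 1, used 1/1) -> match (matches: 4)
  'writes' -> ref count 1 already used up (1/1) -> clipped, no match (matches: 4)
  'lost' -> in reference (ref count 1, used 1/1) -> match (matches: 5)
  'never' -> ref count 1 already used up (1/1) -> clipped, no match (matches: 5)
Clipped matches: 5, Candidate length: 10
Precision = 5/10 = 1/2

1/2


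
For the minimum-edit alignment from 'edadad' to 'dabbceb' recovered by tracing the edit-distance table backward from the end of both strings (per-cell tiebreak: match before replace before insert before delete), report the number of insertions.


Edit distance = 6. Backtracking from cell (6, 7) with preference match > replace > insert > delete,
then listing the resulting alignment 'edadad' -> 'dabbceb' left to right:
  Step 1: delete 'e'
  Step 2: keep 'd'
  Step 3: keep 'a'
  Step 4: insert 'b' [insertion #1]
  Step 5: insert 'b' [insertion #2]
  Step 6: replace d->c
  Step 7: replace a->e
  Step 8: replace d->b
Total insertions: 2

2


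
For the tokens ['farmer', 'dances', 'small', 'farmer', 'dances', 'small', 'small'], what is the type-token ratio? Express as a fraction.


Tokens: 7
Unique types: ('dances', 'farmer', 'small') = 3
TTR = 3/7
Already in lowest terms.

3/7


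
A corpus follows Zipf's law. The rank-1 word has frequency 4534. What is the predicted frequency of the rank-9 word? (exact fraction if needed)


Zipf's law: freq(rank) = f1 / rank
f1 = 4534, rank = 9
freq = 4534 / 9
GCD(4534, 9) = 1
Simplified: 4534/9

4534/9


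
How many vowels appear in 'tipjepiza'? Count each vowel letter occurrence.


Scanning each character of 'tipjepiza':
  Position 1: 't' -> consonant (running count: 0)
  Position 2: 'i' -> vowel (running count: 1)
  Position 3: 'p' -> consonant (running count: 1)
  Position 4: 'j' -> consonant (running count: 1)
  Position 5: 'e' -> vowel (running count: 2)
  Position 6: 'p' -> consonant (running count: 2)
  Position 7: 'i' -> vowel (running count: 3)
  Position 8: 'z' -> consonant (running count: 3)
  Position 9: 'a' -> vowel (running count: 4)
Total vowels: 4

4


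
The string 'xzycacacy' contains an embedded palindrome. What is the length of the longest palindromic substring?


Scanning 'xzycacacy' for palindromic substrings.
Substring at positions 2-8: 'ycacacy'.
Check: reverse('ycacacy') = 'ycacacy' -> palindrome confirmed.
Neighbouring characters ('z' / '-') break symmetry, so it cannot extend further.
No longer palindromic substring exists; longest length = 7

7


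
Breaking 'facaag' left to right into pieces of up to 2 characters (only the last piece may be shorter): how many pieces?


'facaag' has 6 characters.
Chunking with max size 2:
  Chunk 1: 'fa' (positions 0-1)
  Chunk 2: 'ca' (positions 2-3)
  Chunk 3: 'ag' (positions 4-5)
Total chunks: ceil(6 / 2) = 3

3


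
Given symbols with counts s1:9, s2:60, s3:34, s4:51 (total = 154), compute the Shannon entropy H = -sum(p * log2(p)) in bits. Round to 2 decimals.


Computing entropy H = -sum(p_i * log2(p_i)):
  s1: p = 9/154 = 0.0584, -p*log2(p) = 0.2394
  s2: p = 60/154 = 0.3896, -p*log2(p) = 0.5298
  s3: p = 34/154 = 0.2208, -p*log2(p) = 0.4811
  s4: p = 51/154 = 0.3312, -p*log2(p) = 0.5280
H = sum of terms = 1.7783
Rounded to 2 decimals: 1.78

1.78


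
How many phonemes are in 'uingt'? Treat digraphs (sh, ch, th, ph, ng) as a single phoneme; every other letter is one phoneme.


Parsing 'uingt' greedily, digraphs first:
  'u' -> vowel phoneme (phonemes so far: 1)
  'i' -> vowel phoneme (phonemes so far: 2)
  'ng' -> digraph (1 consonant phoneme) (phonemes so far: 3)
  't' -> consonant phoneme (phonemes so far: 4)
Total phonemes: 4

4


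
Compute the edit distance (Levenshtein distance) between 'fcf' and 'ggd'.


Building DP table for s1='fcf' (len 3) and s2='ggd' (len 3):
       g  g  d
    0  1  2  3
  f 1  1  2  3
  c 2  2  2  3
  f 3  3  3  3
Edit distance = dp[3][3] = 3

3


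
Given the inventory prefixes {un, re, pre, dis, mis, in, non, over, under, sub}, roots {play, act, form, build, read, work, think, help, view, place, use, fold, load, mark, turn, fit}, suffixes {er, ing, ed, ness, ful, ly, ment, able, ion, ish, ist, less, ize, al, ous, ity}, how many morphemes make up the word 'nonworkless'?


Segmenting 'nonworkless' against the inventory:
  'non' -> prefix (morpheme 1)
  'work' -> root (morpheme 2)
  'less' -> suffix (morpheme 3)
Total morphemes: 3

3


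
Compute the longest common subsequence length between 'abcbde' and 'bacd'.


DP table for LCS of 'abcbde' and 'bacd':
       b  a  c  d
    0  0  0  0  0
  a 0  0  1  1  1
  b 0  1  1  1  1
  c 0  1  1  2  2
  b 0  1  1  2  2
  d 0  1  1  2  3
  e 0  1  1  2  3
LCS: 'acd'
LCS length = 3

3


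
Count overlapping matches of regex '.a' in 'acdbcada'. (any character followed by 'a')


Pattern: .a means any character followed by 'a'.
Scanning 'acdbcada' position-by-position:
  Pos 0: window 'ac' -> no
  Pos 1: window 'cd' -> no
  Pos 2: window 'db' -> no
  Pos 3: window 'bc' -> no
  Pos 4: window 'ca' -> MATCH
  Pos 5: window 'ad' -> no
  Pos 6: window 'da' -> MATCH
  Pos 7: window 'a' -> no
Total matches: 2

2


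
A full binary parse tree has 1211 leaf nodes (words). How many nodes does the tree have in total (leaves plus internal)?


Leaf nodes (terminals): 1211
Internal nodes = n - 1 = 1211 - 1 = 1210
Total = leaves + internal = 1211 + 1210 = 2421

2421


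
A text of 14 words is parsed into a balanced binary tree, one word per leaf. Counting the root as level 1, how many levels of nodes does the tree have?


In a balanced binary tree with n leaves the deepest leaf is ceil(log2(n)) edges below the root,
so counting node levels inclusive of root and leaves gives ceil(log2(n)) + 1 levels.
log2(14) = 3.8074
ceil(3.8074) = 4
levels = 4 + 1 = 5

5


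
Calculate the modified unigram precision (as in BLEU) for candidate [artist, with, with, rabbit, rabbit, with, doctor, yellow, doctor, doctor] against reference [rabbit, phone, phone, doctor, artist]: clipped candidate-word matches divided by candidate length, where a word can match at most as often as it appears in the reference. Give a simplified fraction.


Reference word counts: {'artist': 1, 'doctor': 1, 'phone': 2, 'rabbit': 1}
Checking each candidate word (with clipping):
  'artist' -> in reference (ref count 1, used 1/1) -> match (matches: 1)
  'with' -> not in reference -> no match (matches: 1)
  'with' -> not in reference -> no match (matches: 1)
  'rabbit' -> in reference (ref count 1, used 1/1) -> match (matches: 2)
  'rabbit' -> ref count 1 already used up (1/1) -> clipped, no match (matches: 2)
  'with' -> not in reference -> no match (matches: 2)
  'doctor' -> in reference (ref count 1, used 1/1) -> match (matches: 3)
  'yellow' -> not in reference -> no match (matches: 3)
  'doctor' -> ref count 1 already used up (1/1) -> clipped, no match (matches: 3)
  'doctor' -> ref count 1 already used up (1/1) -> clipped, no match (matches: 3)
Clipped matches: 3, Candidate length: 10
Precision = 3/10

3/10


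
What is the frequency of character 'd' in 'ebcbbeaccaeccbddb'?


Scanning 'ebcbbeaccaeccbddb' for 'd':
  Position 14: 'd' -> MATCH (count: 1)
  Position 15: 'd' -> MATCH (count: 2)
Total occurrences of 'd': 2

2


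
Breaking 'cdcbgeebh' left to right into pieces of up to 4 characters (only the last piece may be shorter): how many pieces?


'cdcbgeebh' has 9 characters.
Chunking with max size 4:
  Chunk 1: 'cdcb' (positions 0-3)
  Chunk 2: 'geeb' (positions 4-7)
  Chunk 3: 'h' (positions 8-8)
Total chunks: ceil(9 / 4) = 3

3


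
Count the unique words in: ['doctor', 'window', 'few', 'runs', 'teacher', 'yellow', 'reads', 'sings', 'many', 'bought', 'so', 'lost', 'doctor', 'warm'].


Listing all tokens and tracking unique types:
  Token 1: 'doctor' -> NEW (unique so far: 1)
  Token 2: 'window' -> NEW (unique so far: 2)
  Token 3: 'few' -> NEW (unique so far: 3)
  Token 4: 'runs' -> NEW (unique so far: 4)
  Token 5: 'teacher' -> NEW (unique so far: 5)
  Token 6: 'yellow' -> NEW (unique so far: 6)
  Token 7: 'reads' -> NEW (unique so far: 7)
  Token 8: 'sings' -> NEW (unique so far: 8)
  Token 9: 'many' -> NEW (unique so far: 9)
  Token 10: 'bought' -> NEW (unique so far: 10)
  Token 11: 'so' -> NEW (unique so far: 11)
  Token 12: 'lost' -> NEW (unique so far: 12)
  Token 13: 'doctor' -> duplicate (unique so far: 12)
  Token 14: 'warm' -> NEW (unique so far: 13)
Unique types: ('bought', 'doctor', 'few', 'lost', 'many', 'reads', 'runs', 'sings', 'so', 'teacher', 'warm', 'window', 'yellow')
Vocabulary size: 13

13


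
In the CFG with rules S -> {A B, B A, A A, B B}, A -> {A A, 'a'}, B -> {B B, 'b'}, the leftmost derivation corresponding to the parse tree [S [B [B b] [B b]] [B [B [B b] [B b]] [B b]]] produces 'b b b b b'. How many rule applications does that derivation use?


Every bracketed nonterminal node [X ...] in the tree is produced by exactly one rule application.
Reading the tree off as a leftmost derivation:
  Step 1: S  =>  B B   (applied S -> B B)
  Step 2: B B  =>  B B B   (applied B -> B B)
  Step 3: B B B  =>  b B B   (applied B -> b)
  Step 4: b B B  =>  b b B   (applied B -> b)
  Step 5: b b B  =>  b b B B   (applied B -> B B)
  Step 6: b b B B  =>  b b B B B   (applied B -> B B)
  Step 7: b b B B B  =>  b b b B B   (applied B -> b)
  Step 8: b b b B B  =>  b b b b B   (applied B -> b)
  Step 9: b b b b B  =>  b b b b b   (applied B -> b)
Final yield: b b b b b
Total rewrite steps: 9

9


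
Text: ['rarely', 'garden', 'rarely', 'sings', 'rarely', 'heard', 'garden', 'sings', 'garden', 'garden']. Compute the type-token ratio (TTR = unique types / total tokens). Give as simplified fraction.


Tokens: 10
Unique types: ('garden', 'heard', 'rarely', 'sings') = 4
TTR = 4/10
Simplify: divide both by 2 -> 2/5
TTR = 2/5

2/5


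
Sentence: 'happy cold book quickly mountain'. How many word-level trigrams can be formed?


Word trigrams from [5] words:
  Trigram 1: (happy cold book)
  Trigram 2: (cold book quickly)
  Trigram 3: (book quickly mountain)
Total word trigrams: 5 - 2 = 3

3


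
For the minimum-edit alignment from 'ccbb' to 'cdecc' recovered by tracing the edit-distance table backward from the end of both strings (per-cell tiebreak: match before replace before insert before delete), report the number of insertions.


Edit distance = 4. Backtracking from cell (4, 5) with preference match > replace > insert > delete,
then listing the resulting alignment 'ccbb' -> 'cdecc' left to right:
  Step 1: keep 'c'
  Step 2: insert 'd' [insertion #1]
  Step 3: replace c->e
  Step 4: replace b->c
  Step 5: replace b->c
Total insertions: 1

1


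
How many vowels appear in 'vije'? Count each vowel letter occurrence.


Scanning each character of 'vije':
  Position 1: 'v' -> consonant (running count: 0)
  Position 2: 'i' -> vowel (running count: 1)
  Position 3: 'j' -> consonant (running count: 1)
  Position 4: 'e' -> vowel (running count: 2)
Total vowels: 2

2


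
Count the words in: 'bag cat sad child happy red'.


Counting words by splitting on spaces:
  Word 1: 'bag'
  Word 2: 'cat'
  Word 3: 'sad'
  Word 4: 'child'
  Word 5: 'happy'
  Word 6: 'red'
Total words: 6

6


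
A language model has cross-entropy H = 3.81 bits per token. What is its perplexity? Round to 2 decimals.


Perplexity formula: PP = 2^H
H = 3.81
PP = 2^3.81
Decompose: 2^3.81 = 2^3 * 2^0.81
2^3 = 8, 2^0.81 ~ 1.7532114
PP ~ 8 * 1.7532114 = 14.0256912
Rounded to 2 decimals: 14.03

14.03


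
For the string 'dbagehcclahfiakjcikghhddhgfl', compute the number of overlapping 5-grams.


String 'dbagehcclahfiakjcikghhddhgfl' has length L = 28.
Number of overlapping n-grams = L - n + 1
Substituting: 28 - 5 + 1 = 24

24


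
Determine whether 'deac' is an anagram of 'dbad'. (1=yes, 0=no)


Sort characters of 'deac': 'acde'
Sort characters of 'dbad': 'abdd'
Sorted forms differ -> they are NOT anagrams
Result: 0

0


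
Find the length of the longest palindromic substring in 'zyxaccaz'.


Scanning 'zyxaccaz' for palindromic substrings.
Substring at positions 3-6: 'acca'.
Check: reverse('acca') = 'acca' -> palindrome confirmed.
Neighbouring characters ('x' / 'z') break symmetry, so it cannot extend further.
No longer palindromic substring exists; longest length = 4

4


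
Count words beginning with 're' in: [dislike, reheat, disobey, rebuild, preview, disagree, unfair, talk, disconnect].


Checking each word for prefix 're':
  'dislike' -> no (count: 0)
  'reheat' -> YES, starts with 're' (count: 1)
  'disobey' -> no (count: 1)
  'rebuild' -> YES, starts with 're' (count: 2)
  'preview' -> no (count: 2)
  'disagree' -> no (count: 2)
  'unfair' -> no (count: 2)
  'talk' -> no (count: 2)
  'disconnect' -> no (count: 2)
Total with prefix 're': 2

2


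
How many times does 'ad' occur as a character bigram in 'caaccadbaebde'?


Scanning 'caaccadbaebde' for bigram 'ad':
  Position 0: 'ca' -> no
  Position 1: 'aa' -> no
  Position 2: 'ac' -> no
  Position 3: 'cc' -> no
  Position 4: 'ca' -> no
  Position 5: 'ad' -> MATCH
  Position 6: 'db' -> no
  Position 7: 'ba' -> no
  Position 8: 'ae' -> no
  Position 9: 'eb' -> no
  Position 10: 'bd' -> no
  Position 11: 'de' -> no
Total matches: 1

1


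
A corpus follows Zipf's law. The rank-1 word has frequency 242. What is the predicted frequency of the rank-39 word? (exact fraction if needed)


Zipf's law: freq(rank) = f1 / rank
f1 = 242, rank = 39
freq = 242 / 39
GCD(242, 39) = 1
Simplified: 242/39

242/39


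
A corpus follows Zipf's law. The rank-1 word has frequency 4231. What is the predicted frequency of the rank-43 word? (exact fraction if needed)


Zipf's law: freq(rank) = f1 / rank
f1 = 4231, rank = 43
freq = 4231 / 43
GCD(4231, 43) = 1
Simplified: 4231/43

4231/43


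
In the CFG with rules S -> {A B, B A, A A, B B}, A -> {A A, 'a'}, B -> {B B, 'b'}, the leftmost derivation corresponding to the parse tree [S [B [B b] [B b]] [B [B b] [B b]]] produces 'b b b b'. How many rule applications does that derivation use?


Every bracketed nonterminal node [X ...] in the tree is produced by exactly one rule application.
Reading the tree off as a leftmost derivation:
  Step 1: S  =>  B B   (applied S -> B B)
  Step 2: B B  =>  B B B   (applied B -> B B)
  Step 3: B B B  =>  b B B   (applied B -> b)
  Step 4: b B B  =>  b b B   (applied B -> b)
  Step 5: b b B  =>  b b B B   (applied B -> B B)
  Step 6: b b B B  =>  b b b B   (applied B -> b)
  Step 7: b b b B  =>  b b b b   (applied B -> b)
Final yield: b b b b
Total rewrite steps: 7

7


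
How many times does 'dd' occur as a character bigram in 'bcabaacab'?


Scanning 'bcabaacab' for bigram 'dd':
  Position 0: 'bc' -> no
  Position 1: 'ca' -> no
  Position 2: 'ab' -> no
  Position 3: 'ba' -> no
  Position 4: 'aa' -> no
  Position 5: 'ac' -> no
  Position 6: 'ca' -> no
  Position 7: 'ab' -> no
Total matches: 0

0


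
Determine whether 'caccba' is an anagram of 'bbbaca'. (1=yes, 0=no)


Sort characters of 'caccba': 'aabccc'
Sort characters of 'bbbaca': 'aabbbc'
Sorted forms differ -> they are NOT anagrams
Result: 0

0


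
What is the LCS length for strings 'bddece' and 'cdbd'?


DP table for LCS of 'bddece' and 'cdbd':
       c  d  b  d
    0  0  0  0  0
  b 0  0  0  1  1
  d 0  0  1  1  2
  d 0  0  1  1  2
  e 0  0  1  1  2
  c 0  1  1  1  2
  e 0  1  1  1  2
LCS: 'bd'
LCS length = 2

2


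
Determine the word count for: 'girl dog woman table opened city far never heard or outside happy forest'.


Counting words by splitting on spaces:
  Word 1: 'girl'
  Word 2: 'dog'
  Word 3: 'woman'
  Word 4: 'table'
  Word 5: 'opened'
  Word 6: 'city'
  Word 7: 'far'
  Word 8: 'never'
  Word 9: 'heard'
  Word 10: 'or'
  Word 11: 'outside'
  Word 12: 'happy'
  Word 13: 'forest'
Total words: 13

13


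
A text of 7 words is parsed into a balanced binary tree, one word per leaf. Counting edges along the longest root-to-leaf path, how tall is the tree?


In a balanced binary tree with n leaves the deepest leaf is ceil(log2(n)) edges below the root.
log2(7) = 2.8074
ceil(2.8074) = 3
height (edges) = 3

3


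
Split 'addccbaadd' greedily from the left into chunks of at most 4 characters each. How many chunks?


'addccbaadd' has 10 characters.
Chunking with max size 4:
  Chunk 1: 'addc' (positions 0-3)
  Chunk 2: 'cbaa' (positions 4-7)
  Chunk 3: 'dd' (positions 8-9)
Total chunks: ceil(10 / 4) = 3

3


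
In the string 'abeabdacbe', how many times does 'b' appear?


Scanning 'abeabdacbe' for 'b':
  Position 1: 'b' -> MATCH (count: 1)
  Position 4: 'b' -> MATCH (count: 2)
  Position 8: 'b' -> MATCH (count: 3)
Total occurrences of 'b': 3

3


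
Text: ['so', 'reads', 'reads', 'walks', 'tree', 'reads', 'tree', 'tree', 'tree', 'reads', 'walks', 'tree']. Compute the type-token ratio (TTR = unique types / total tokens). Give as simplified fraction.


Tokens: 12
Unique types: ('reads', 'so', 'tree', 'walks') = 4
TTR = 4/12
Simplify: divide both by 4 -> 1/3
TTR = 1/3

1/3


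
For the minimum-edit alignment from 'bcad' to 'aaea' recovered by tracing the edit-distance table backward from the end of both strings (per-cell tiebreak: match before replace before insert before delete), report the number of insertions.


Edit distance = 4. Backtracking from cell (4, 4) with preference match > replace > insert > delete,
then listing the resulting alignment 'bcad' -> 'aaea' left to right:
  Step 1: replace b->a
  Step 2: replace c->a
  Step 3: replace a->e
  Step 4: replace d->a
Total insertions: 0

0


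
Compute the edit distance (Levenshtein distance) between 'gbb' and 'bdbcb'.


Building DP table for s1='gbb' (len 3) and s2='bdbcb' (len 5):
       b  d  b  c  b
    0  1  2  3  4  5
  g 1  1  2  3  4  5
  b 2  1  2  2  3  4
  b 3  2  2  2  3  3
Edit distance = dp[3][5] = 3

3


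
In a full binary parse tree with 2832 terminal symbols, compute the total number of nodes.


Leaf nodes (terminals): 2832
Internal nodes = n - 1 = 2832 - 1 = 2831
Total = leaves + internal = 2832 + 2831 = 5663

5663


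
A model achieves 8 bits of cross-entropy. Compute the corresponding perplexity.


Perplexity formula: PP = 2^H
H = 8
PP = 2^8
Steps: 2^1 = 2, 2^2 = 4, 2^3 = 8, 2^4 = 16, 2^5 = 32, 2^6 = 64, 2^7 = 128, 2^8 = 256
PP = 256

256


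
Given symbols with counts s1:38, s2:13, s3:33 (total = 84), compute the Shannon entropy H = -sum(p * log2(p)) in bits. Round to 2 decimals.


Computing entropy H = -sum(p_i * log2(p_i)):
  s1: p = 38/84 = 0.4524, -p*log2(p) = 0.5177
  s2: p = 13/84 = 0.1548, -p*log2(p) = 0.4166
  s3: p = 33/84 = 0.3929, -p*log2(p) = 0.5295
H = sum of terms = 1.4638
Rounded to 2 decimals: 1.46

1.46


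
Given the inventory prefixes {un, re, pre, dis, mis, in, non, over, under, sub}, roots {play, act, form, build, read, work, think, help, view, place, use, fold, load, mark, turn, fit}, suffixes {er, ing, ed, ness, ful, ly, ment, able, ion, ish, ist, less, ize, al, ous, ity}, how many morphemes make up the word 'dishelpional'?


Segmenting 'dishelpional' against the inventory:
  'dis' -> prefix (morpheme 1)
  'help' -> root (morpheme 2)
  'ion' -> suffix (morpheme 3)
  'al' -> suffix (morpheme 4)
Total morphemes: 4

4


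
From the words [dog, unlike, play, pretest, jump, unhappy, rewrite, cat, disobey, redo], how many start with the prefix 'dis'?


Checking each word for prefix 'dis':
  'dog' -> no (count: 0)
  'unlike' -> no (count: 0)
  'play' -> no (count: 0)
  'pretest' -> no (count: 0)
  'jump' -> no (count: 0)
  'unhappy' -> no (count: 0)
  'rewrite' -> no (count: 0)
  'cat' -> no (count: 0)
  'disobey' -> YES, starts with 'dis' (count: 1)
  'redo' -> no (count: 1)
Total with prefix 'dis': 1

1


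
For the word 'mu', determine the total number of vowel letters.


Scanning each character of 'mu':
  Position 1: 'm' -> consonant (running count: 0)
  Position 2: 'u' -> vowel (running count: 1)
Total vowels: 1

1


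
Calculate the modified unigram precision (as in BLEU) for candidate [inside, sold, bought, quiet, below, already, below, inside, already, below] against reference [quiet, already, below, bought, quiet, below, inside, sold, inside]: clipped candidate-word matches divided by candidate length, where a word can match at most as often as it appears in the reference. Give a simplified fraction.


Reference word counts: {'already': 1, 'below': 2, 'bought': 1, 'inside': 2, 'quiet': 2, 'sold': 1}
Checking each candidate word (with clipping):
  'inside' -> in reference (ref count 2, used 1/2) -> match (matches: 1)
  'sold' -> in reference (ref count 1, used 1/1) -> match (matches: 2)
  'bought' -> in reference (ref count 1, used 1/1) -> match (matches: 3)
  'quiet' -> in reference (ref count 2, used 1/2) -> match (matches: 4)
  'below' -> in reference (ref count 2, used 1/2) -> match (matches: 5)
  'already' -> in reference (ref count 1, used 1/1) -> match (matches: 6)
  'below' -> in reference (ref count 2, used 2/2) -> match (matches: 7)
  'inside' -> in reference (ref count 2, used 2/2) -> match (matches: 8)
  'already' -> ref count 1 already used up (1/1) -> clipped, no match (matches: 8)
  'below' -> ref count 2 already used up (2/2) -> clipped, no match (matches: 8)
Clipped matches: 8, Candidate length: 10
Precision = 8/10 = 4/5

4/5


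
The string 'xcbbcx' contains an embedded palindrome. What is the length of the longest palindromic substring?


Scanning 'xcbbcx' for palindromic substrings.
Substring at positions 0-5: 'xcbbcx'.
Check: reverse('xcbbcx') = 'xcbbcx' -> palindrome confirmed.
No longer palindromic substring exists; longest length = 6

6


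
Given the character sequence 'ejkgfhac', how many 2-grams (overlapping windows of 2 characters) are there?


String 'ejkgfhac' has length L = 8.
Number of overlapping n-grams = L - n + 1
Substituting: 8 - 2 + 1 = 7

7


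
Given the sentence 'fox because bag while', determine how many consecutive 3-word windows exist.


Word trigrams from [4] words:
  Trigram 1: (fox because bag)
  Trigram 2: (because bag while)
Total word trigrams: 4 - 2 = 2

2


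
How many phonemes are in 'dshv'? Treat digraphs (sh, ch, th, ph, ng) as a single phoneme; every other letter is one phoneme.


Parsing 'dshv' greedily, digraphs first:
  'd' -> consonant phoneme (phonemes so far: 1)
  'sh' -> digraph (1 consonant phoneme) (phonemes so far: 2)
  'v' -> consonant phoneme (phonemes so far: 3)
Total phonemes: 3

3


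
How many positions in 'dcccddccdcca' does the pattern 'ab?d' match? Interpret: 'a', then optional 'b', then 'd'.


Pattern: ab?d means 'a', then optional 'b', then 'd'.
Scanning 'dcccddccdcca' position-by-position:
  Pos 0: window 'dcc' -> no
  Pos 1: window 'ccc' -> no
  Pos 2: window 'ccd' -> no
  Pos 3: window 'cdd' -> no
  Pos 4: window 'ddc' -> no
  Pos 5: window 'dcc' -> no
  Pos 6: window 'ccd' -> no
  Pos 7: window 'cdc' -> no
  Pos 8: window 'dcc' -> no
  Pos 9: window 'cca' -> no
  Pos 10: window 'ca' -> no
  Pos 11: window 'a' -> no
Total matches: 0

0


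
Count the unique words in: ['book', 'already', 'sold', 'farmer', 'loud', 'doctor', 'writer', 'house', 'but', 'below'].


Listing all tokens and tracking unique types:
  Token 1: 'book' -> NEW (unique so far: 1)
  Token 2: 'already' -> NEW (unique so far: 2)
  Token 3: 'sold' -> NEW (unique so far: 3)
  Token 4: 'farmer' -> NEW (unique so far: 4)
  Token 5: 'loud' -> NEW (unique so far: 5)
  Token 6: 'doctor' -> NEW (unique so far: 6)
  Token 7: 'writer' -> NEW (unique so far: 7)
  Token 8: 'house' -> NEW (unique so far: 8)
  Token 9: 'but' -> NEW (unique so far: 9)
  Token 10: 'below' -> NEW (unique so far: 10)
Unique types: ('already', 'below', 'book', 'but', 'doctor', 'farmer', 'house', 'loud', 'sold', 'writer')
Vocabulary size: 10

10


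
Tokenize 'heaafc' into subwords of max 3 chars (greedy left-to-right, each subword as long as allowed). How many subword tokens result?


'heaafc' has 6 characters.
Chunking with max size 3:
  Chunk 1: 'hea' (positions 0-2)
  Chunk 2: 'afc' (positions 3-5)
Total chunks: ceil(6 / 3) = 2

2


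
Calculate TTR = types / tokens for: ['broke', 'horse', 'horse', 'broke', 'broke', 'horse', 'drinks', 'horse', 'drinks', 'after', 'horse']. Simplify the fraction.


Tokens: 11
Unique types: ('after', 'broke', 'drinks', 'horse') = 4
TTR = 4/11
Already in lowest terms.

4/11


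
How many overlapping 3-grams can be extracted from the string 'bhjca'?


String 'bhjca' has length L = 5.
Number of overlapping n-grams = L - n + 1
Substituting: 5 - 3 + 1 = 3

3


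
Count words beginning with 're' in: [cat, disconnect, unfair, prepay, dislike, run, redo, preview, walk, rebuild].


Checking each word for prefix 're':
  'cat' -> no (count: 0)
  'disconnect' -> no (count: 0)
  'unfair' -> no (count: 0)
  'prepay' -> no (count: 0)
  'dislike' -> no (count: 0)
  'run' -> no (count: 0)
  'redo' -> YES, starts with 're' (count: 1)
  'preview' -> no (count: 1)
  'walk' -> no (count: 1)
  'rebuild' -> YES, starts with 're' (count: 2)
Total with prefix 're': 2

2


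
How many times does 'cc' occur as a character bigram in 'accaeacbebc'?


Scanning 'accaeacbebc' for bigram 'cc':
  Position 0: 'ac' -> no
  Position 1: 'cc' -> MATCH
  Position 2: 'ca' -> no
  Position 3: 'ae' -> no
  Position 4: 'ea' -> no
  Position 5: 'ac' -> no
  Position 6: 'cb' -> no
  Position 7: 'be' -> no
  Position 8: 'eb' -> no
  Position 9: 'bc' -> no
Total matches: 1

1


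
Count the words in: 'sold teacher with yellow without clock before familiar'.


Counting words by splitting on spaces:
  Word 1: 'sold'
  Word 2: 'teacher'
  Word 3: 'with'
  Word 4: 'yellow'
  Word 5: 'without'
  Word 6: 'clock'
  Word 7: 'before'
  Word 8: 'familiar'
Total words: 8

8


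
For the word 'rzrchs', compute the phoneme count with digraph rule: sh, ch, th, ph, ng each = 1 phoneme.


Parsing 'rzrchs' greedily, digraphs first:
  'r' -> consonant phoneme (phonemes so far: 1)
  'z' -> consonant phoneme (phonemes so far: 2)
  'r' -> consonant phoneme (phonemes so far: 3)
  'ch' -> digraph (1 consonant phoneme) (phonemes so far: 4)
  's' -> consonant phoneme (phonemes so far: 5)
Total phonemes: 5

5


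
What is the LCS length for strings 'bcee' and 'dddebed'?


DP table for LCS of 'bcee' and 'dddebed':
       d  d  d  e  b  e  d
    0  0  0  0  0  0  0  0
  b 0  0  0  0  0  1  1  1
  c 0  0  0  0  0  1  1  1
  e 0  0  0  0  1  1  2  2
  e 0  0  0  0  1  1  2  2
LCS: 'be'
LCS length = 2

2


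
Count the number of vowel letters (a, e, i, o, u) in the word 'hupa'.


Scanning each character of 'hupa':
  Position 1: 'h' -> consonant (running count: 0)
  Position 2: 'u' -> vowel (running count: 1)
  Position 3: 'p' -> consonant (running count: 1)
  Position 4: 'a' -> vowel (running count: 2)
Total vowels: 2

2


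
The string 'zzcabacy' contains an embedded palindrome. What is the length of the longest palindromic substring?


Scanning 'zzcabacy' for palindromic substrings.
Substring at positions 2-6: 'cabac'.
Check: reverse('cabac') = 'cabac' -> palindrome confirmed.
Neighbouring characters ('z' / 'y') break symmetry, so it cannot extend further.
No longer palindromic substring exists; longest length = 5

5


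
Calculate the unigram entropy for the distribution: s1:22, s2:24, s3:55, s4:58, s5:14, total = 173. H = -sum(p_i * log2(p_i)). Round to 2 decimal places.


Computing entropy H = -sum(p_i * log2(p_i)):
  s1: p = 22/173 = 0.1272, -p*log2(p) = 0.3783
  s2: p = 24/173 = 0.1387, -p*log2(p) = 0.3953
  s3: p = 55/173 = 0.3179, -p*log2(p) = 0.5256
  s4: p = 58/173 = 0.3353, -p*log2(p) = 0.5286
  s5: p = 14/173 = 0.0809, -p*log2(p) = 0.2935
H = sum of terms = 2.1213
Rounded to 2 decimals: 2.12

2.12


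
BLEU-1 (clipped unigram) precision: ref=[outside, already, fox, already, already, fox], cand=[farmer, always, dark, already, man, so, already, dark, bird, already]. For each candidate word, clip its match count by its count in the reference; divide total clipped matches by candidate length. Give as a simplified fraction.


Reference word counts: {'already': 3, 'fox': 2, 'outside': 1}
Checking each candidate word (with clipping):
  'farmer' -> not in reference -> no match (matches: 0)
  'always' -> not in reference -> no match (matches: 0)
  'dark' -> not in reference -> no match (matches: 0)
  'already' -> in reference (ref count 3, used 1/3) -> match (matches: 1)
  'man' -> not in reference -> no match (matches: 1)
  'so' -> not in reference -> no match (matches: 1)
  'already' -> in reference (ref count 3, used 2/3) -> match (matches: 2)
  'dark' -> not in reference -> no match (matches: 2)
  'bird' -> not in reference -> no match (matches: 2)
  'already' -> in reference (ref count 3, used 3/3) -> match (matches: 3)
Clipped matches: 3, Candidate length: 10
Precision = 3/10

3/10


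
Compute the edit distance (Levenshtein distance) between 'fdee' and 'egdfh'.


Building DP table for s1='fdee' (len 4) and s2='egdfh' (len 5):
       e  g  d  f  h
    0  1  2  3  4  5
  f 1  1  2  3  3  4
  d 2  2  2  2  3  4
  e 3  2  3  3  3  4
  e 4  3  3  4  4  4
Edit distance = dp[4][5] = 4

4


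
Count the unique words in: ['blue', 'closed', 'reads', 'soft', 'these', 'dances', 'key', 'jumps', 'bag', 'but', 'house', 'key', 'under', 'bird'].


Listing all tokens and tracking unique types:
  Token 1: 'blue' -> NEW (unique so far: 1)
  Token 2: 'closed' -> NEW (unique so far: 2)
  Token 3: 'reads' -> NEW (unique so far: 3)
  Token 4: 'soft' -> NEW (unique so far: 4)
  Token 5: 'these' -> NEW (unique so far: 5)
  Token 6: 'dances' -> NEW (unique so far: 6)
  Token 7: 'key' -> NEW (unique so far: 7)
  Token 8: 'jumps' -> NEW (unique so far: 8)
  Token 9: 'bag' -> NEW (unique so far: 9)
  Token 10: 'but' -> NEW (unique so far: 10)
  Token 11: 'house' -> NEW (unique so far: 11)
  Token 12: 'key' -> duplicate (unique so far: 11)
  Token 13: 'under' -> NEW (unique so far: 12)
  Token 14: 'bird' -> NEW (unique so far: 13)
Unique types: ('bag', 'bird', 'blue', 'but', 'closed', 'dances', 'house', 'jumps', 'key', 'reads', 'soft', 'these', 'under')
Vocabulary size: 13

13


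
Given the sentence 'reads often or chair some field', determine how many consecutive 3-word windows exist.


Word trigrams from [6] words:
  Trigram 1: (reads often or)
  Trigram 2: (often or chair)
  Trigram 3: (or chair some)
  Trigram 4: (chair some field)
Total word trigrams: 6 - 2 = 4

4


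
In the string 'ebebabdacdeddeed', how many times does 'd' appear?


Scanning 'ebebabdacdeddeed' for 'd':
  Position 6: 'd' -> MATCH (count: 1)
  Position 9: 'd' -> MATCH (count: 2)
  Position 11: 'd' -> MATCH (count: 3)
  Position 12: 'd' -> MATCH (count: 4)
  Position 15: 'd' -> MATCH (count: 5)
Total occurrences of 'd': 5

5


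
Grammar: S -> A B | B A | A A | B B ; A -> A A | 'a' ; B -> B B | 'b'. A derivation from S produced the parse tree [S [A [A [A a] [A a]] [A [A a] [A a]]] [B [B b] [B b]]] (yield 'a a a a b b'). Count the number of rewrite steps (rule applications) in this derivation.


Every bracketed nonterminal node [X ...] in the tree is produced by exactly one rule application.
Reading the tree off as a leftmost derivation:
  Step 1: S  =>  A B   (applied S -> A B)
  Step 2: A B  =>  A A B   (applied A -> A A)
  Step 3: A A B  =>  A A A B   (applied A -> A A)
  Step 4: A A A B  =>  a A A B   (applied A -> a)
  Step 5: a A A B  =>  a a A B   (applied A -> a)
  Step 6: a a A B  =>  a a A A B   (applied A -> A A)
  Step 7: a a A A B  =>  a a a A B   (applied A -> a)
  Step 8: a a a A B  =>  a a a a B   (applied A -> a)
  Step 9: a a a a B  =>  a a a a B B   (applied B -> B B)
  Step 10: a a a a B B  =>  a a a a b B   (applied B -> b)
  Step 11: a a a a b B  =>  a a a a b b   (applied B -> b)
Final yield: a a a a b b
Total rewrite steps: 11

11


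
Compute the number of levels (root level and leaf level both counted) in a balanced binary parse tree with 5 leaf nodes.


In a balanced binary tree with n leaves the deepest leaf is ceil(log2(n)) edges below the root,
so counting node levels inclusive of root and leaves gives ceil(log2(n)) + 1 levels.
log2(5) = 2.3219
ceil(2.3219) = 3
levels = 3 + 1 = 4

4
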